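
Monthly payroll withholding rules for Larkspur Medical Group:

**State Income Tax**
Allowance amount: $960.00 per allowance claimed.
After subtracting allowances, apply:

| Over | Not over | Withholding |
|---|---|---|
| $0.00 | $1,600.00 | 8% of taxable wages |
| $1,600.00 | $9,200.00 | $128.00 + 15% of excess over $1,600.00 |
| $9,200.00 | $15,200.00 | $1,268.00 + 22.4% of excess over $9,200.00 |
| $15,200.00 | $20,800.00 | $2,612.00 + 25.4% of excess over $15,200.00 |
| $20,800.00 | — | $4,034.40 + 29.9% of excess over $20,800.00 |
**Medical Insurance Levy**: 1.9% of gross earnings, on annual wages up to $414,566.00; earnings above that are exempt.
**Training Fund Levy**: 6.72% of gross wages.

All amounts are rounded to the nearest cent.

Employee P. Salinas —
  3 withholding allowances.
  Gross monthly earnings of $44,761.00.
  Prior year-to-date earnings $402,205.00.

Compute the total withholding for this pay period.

$13,580.42

State Income Tax: taxable = $44,761.00 − 3×$960.00 = $41,881.00
  $4,034.40 + 29.9% × ($41,881.00 − $20,800.00) = $4,034.40 + 29.9% × $21,081.00 = $10,337.62
Medical Insurance Levy: cap $414,566.00 − YTD $402,205.00 = $12,361.00 subject; 1.9% × $12,361.00 = $234.86
Training Fund Levy: 6.72% × $44,761.00 = $3,007.94
Total: $10,337.62 + $234.86 + $3,007.94 = $13,580.42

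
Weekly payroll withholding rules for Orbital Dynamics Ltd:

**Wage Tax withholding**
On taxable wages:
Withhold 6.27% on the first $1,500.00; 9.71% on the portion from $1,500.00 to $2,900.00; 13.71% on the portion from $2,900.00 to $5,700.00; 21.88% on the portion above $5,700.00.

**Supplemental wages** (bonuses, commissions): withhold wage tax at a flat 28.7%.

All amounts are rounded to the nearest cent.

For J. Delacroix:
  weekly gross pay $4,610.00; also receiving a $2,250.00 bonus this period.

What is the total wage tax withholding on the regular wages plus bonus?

$1,110.18

Wage Tax: taxable = $4,610.00
  $229.99 + 13.71% × ($4,610.00 − $2,900.00) = $229.99 + 13.71% × $1,710.00 = $464.43
Supplemental (28.7% flat on bonus): 28.7% × $2,250.00 = $645.75
Total wage tax: $464.43 + $645.75 = $1,110.18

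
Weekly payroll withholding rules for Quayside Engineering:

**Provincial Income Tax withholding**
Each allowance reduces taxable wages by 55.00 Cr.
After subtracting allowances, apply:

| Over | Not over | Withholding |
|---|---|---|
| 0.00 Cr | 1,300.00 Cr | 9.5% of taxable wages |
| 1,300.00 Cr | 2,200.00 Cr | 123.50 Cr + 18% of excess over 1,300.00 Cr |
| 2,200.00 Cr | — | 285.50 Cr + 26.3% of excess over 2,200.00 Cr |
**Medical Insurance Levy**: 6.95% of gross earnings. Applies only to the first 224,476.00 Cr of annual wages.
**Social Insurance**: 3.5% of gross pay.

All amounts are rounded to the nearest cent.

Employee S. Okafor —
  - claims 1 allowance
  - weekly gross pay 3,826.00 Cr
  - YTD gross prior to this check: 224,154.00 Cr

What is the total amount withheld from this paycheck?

854.96 Cr

Provincial Income Tax: taxable = 3,826.00 Cr − 1×55.00 Cr = 3,771.00 Cr
  285.50 Cr + 26.3% × (3,771.00 Cr − 2,200.00 Cr) = 285.50 Cr + 26.3% × 1,571.00 Cr = 698.67 Cr
Medical Insurance Levy: cap 224,476.00 Cr − YTD 224,154.00 Cr = 322.00 Cr subject; 6.95% × 322.00 Cr = 22.38 Cr
Social Insurance: 3.5% × 3,826.00 Cr = 133.91 Cr
Total: 698.67 Cr + 22.38 Cr + 133.91 Cr = 854.96 Cr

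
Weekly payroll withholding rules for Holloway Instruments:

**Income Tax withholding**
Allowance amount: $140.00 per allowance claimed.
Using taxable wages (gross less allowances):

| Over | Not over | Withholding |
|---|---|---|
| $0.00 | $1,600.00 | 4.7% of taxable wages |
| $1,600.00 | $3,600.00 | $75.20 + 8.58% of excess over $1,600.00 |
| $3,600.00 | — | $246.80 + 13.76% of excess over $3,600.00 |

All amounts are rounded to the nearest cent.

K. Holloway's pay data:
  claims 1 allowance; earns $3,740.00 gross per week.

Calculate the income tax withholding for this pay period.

Income Tax: taxable = $3,740.00 − 1×$140.00 = $3,600.00
  $75.20 + 8.58% × ($3,600.00 − $1,600.00) = $75.20 + 8.58% × $2,000.00 = $246.80

$246.80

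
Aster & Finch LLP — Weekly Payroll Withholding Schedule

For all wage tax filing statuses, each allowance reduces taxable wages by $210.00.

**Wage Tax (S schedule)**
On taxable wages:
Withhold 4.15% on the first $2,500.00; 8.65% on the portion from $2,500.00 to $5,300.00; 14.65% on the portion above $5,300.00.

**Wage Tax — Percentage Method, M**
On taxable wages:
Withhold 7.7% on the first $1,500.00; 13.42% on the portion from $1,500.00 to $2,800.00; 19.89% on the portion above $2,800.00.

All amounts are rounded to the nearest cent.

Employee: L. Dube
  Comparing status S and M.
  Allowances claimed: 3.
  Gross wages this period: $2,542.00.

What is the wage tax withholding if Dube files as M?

Wage Tax (M): taxable = $2,542.00 − 3×$210.00 = $1,912.00
  $115.50 + 13.42% × ($1,912.00 − $1,500.00) = $115.50 + 13.42% × $412.00 = $170.79

$170.79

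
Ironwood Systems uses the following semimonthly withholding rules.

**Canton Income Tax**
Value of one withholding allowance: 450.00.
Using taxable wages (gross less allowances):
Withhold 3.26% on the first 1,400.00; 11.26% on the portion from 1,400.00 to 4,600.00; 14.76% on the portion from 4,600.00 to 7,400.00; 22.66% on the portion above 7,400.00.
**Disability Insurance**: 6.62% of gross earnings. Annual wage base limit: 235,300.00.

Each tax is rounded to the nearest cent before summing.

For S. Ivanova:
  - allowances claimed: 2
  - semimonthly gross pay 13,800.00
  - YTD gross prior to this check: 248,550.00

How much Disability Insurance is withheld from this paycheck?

0.00

Disability Insurance: YTD 248,550.00 ≥ cap 235,300.00 → 0.00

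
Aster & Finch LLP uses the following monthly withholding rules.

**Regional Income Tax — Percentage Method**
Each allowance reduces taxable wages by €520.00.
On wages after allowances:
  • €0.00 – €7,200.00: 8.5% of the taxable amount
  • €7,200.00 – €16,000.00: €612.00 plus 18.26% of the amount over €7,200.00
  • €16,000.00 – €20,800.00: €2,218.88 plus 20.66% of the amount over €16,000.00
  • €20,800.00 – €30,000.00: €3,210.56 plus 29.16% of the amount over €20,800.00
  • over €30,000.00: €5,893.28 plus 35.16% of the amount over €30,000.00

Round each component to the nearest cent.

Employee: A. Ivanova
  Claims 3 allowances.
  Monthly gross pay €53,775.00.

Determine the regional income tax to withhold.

€13,704.07

Regional Income Tax: taxable = €53,775.00 − 3×€520.00 = €52,215.00
  €5,893.28 + 35.16% × (€52,215.00 − €30,000.00) = €5,893.28 + 35.16% × €22,215.00 = €13,704.07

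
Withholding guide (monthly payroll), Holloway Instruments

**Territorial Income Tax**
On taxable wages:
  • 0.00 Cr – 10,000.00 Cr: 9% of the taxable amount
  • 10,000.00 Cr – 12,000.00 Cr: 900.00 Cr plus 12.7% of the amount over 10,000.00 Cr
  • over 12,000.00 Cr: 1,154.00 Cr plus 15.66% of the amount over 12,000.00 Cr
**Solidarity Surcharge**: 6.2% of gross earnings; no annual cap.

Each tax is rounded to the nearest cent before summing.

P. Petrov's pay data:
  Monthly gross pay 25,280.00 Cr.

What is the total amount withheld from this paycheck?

4,801.01 Cr

Territorial Income Tax: taxable = 25,280.00 Cr
  1,154.00 Cr + 15.66% × (25,280.00 Cr − 12,000.00 Cr) = 1,154.00 Cr + 15.66% × 13,280.00 Cr = 3,233.65 Cr
Solidarity Surcharge: 6.2% × 25,280.00 Cr = 1,567.36 Cr
Total: 3,233.65 Cr + 1,567.36 Cr = 4,801.01 Cr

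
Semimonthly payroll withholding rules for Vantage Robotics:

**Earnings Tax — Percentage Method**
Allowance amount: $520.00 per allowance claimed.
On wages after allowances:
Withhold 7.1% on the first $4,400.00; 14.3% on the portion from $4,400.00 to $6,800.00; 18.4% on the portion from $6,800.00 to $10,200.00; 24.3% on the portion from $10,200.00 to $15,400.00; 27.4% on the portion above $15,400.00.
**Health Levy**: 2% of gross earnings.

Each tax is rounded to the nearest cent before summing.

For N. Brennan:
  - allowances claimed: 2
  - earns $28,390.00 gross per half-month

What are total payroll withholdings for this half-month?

Earnings Tax: taxable = $28,390.00 − 2×$520.00 = $27,350.00
  $2,544.80 + 27.4% × ($27,350.00 − $15,400.00) = $2,544.80 + 27.4% × $11,950.00 = $5,819.10
Health Levy: 2% × $28,390.00 = $567.80
Total: $5,819.10 + $567.80 = $6,386.90

$6,386.90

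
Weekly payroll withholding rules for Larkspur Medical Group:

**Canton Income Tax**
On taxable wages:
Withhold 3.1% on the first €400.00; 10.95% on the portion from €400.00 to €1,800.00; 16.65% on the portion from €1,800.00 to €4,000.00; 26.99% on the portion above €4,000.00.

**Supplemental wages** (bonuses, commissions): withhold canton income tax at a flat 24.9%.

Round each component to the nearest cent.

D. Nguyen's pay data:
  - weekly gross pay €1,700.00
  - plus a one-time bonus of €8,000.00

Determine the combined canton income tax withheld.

€2,146.75

Canton Income Tax: taxable = €1,700.00
  €12.40 + 10.95% × (€1,700.00 − €400.00) = €12.40 + 10.95% × €1,300.00 = €154.75
Supplemental (24.9% flat on bonus): 24.9% × €8,000.00 = €1,992.00
Total canton income tax: €154.75 + €1,992.00 = €2,146.75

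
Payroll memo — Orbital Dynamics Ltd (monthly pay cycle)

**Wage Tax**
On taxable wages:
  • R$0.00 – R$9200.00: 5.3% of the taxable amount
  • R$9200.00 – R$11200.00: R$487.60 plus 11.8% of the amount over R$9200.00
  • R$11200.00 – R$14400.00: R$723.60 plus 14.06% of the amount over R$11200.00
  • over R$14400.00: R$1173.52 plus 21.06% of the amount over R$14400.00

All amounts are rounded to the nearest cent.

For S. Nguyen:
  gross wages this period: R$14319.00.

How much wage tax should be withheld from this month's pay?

R$1162.13

Wage Tax: taxable = R$14319.00
  R$723.60 + 14.06% × (R$14319.00 − R$11200.00) = R$723.60 + 14.06% × R$3119.00 = R$1162.13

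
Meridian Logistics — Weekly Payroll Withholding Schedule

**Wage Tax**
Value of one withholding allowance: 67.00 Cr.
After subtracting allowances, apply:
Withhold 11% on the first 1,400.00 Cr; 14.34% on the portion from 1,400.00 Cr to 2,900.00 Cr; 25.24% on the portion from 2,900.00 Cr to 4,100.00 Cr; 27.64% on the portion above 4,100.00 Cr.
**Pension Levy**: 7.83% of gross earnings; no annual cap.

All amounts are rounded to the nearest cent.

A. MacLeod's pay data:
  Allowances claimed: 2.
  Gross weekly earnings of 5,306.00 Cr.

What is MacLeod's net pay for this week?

3,922.26 Cr

Wage Tax: taxable = 5,306.00 Cr − 2×67.00 Cr = 5,172.00 Cr
  671.98 Cr + 27.64% × (5,172.00 Cr − 4,100.00 Cr) = 671.98 Cr + 27.64% × 1,072.00 Cr = 968.28 Cr
Pension Levy: 7.83% × 5,306.00 Cr = 415.46 Cr
Total withheld: 968.28 Cr + 415.46 Cr = 1,383.74 Cr
Net pay: 5,306.00 Cr − 1,383.74 Cr = 3,922.26 Cr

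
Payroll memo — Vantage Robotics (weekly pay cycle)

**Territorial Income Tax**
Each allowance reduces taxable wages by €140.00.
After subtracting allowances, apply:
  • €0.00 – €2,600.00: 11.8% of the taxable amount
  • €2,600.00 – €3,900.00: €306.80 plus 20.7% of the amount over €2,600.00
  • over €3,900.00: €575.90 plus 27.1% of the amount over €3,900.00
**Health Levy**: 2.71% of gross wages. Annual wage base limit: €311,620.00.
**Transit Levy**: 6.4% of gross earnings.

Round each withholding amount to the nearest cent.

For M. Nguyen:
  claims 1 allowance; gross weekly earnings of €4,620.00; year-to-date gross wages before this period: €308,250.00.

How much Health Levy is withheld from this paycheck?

Health Levy: cap €311,620.00 − YTD €308,250.00 = €3,370.00 subject; 2.71% × €3,370.00 = €91.33

€91.33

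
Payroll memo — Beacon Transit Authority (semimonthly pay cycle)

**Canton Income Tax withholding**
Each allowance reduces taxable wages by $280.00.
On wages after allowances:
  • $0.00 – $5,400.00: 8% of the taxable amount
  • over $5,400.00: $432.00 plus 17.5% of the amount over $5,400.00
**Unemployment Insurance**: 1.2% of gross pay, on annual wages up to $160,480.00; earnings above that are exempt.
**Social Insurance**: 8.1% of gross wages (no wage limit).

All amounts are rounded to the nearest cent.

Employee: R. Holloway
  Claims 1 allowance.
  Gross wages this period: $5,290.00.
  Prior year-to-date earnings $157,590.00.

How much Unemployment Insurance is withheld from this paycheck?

$34.68

Unemployment Insurance: cap $160,480.00 − YTD $157,590.00 = $2,890.00 subject; 1.2% × $2,890.00 = $34.68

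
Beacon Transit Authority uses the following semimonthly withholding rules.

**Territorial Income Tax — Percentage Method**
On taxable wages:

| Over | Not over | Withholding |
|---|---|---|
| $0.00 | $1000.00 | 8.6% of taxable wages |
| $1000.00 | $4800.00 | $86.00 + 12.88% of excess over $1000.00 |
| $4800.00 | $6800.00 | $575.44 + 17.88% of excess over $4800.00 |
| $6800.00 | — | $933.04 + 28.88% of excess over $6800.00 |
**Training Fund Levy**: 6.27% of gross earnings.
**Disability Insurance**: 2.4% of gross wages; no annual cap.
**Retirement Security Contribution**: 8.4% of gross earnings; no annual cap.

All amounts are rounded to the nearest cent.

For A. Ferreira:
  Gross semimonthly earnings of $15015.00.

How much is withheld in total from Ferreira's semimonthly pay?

Territorial Income Tax: taxable = $15015.00
  $933.04 + 28.88% × ($15015.00 − $6800.00) = $933.04 + 28.88% × $8215.00 = $3305.53
Training Fund Levy: 6.27% × $15015.00 = $941.44
Disability Insurance: 2.4% × $15015.00 = $360.36
Retirement Security Contribution: 8.4% × $15015.00 = $1261.26
Total: $3305.53 + $941.44 + $360.36 + $1261.26 = $5868.59

$5868.59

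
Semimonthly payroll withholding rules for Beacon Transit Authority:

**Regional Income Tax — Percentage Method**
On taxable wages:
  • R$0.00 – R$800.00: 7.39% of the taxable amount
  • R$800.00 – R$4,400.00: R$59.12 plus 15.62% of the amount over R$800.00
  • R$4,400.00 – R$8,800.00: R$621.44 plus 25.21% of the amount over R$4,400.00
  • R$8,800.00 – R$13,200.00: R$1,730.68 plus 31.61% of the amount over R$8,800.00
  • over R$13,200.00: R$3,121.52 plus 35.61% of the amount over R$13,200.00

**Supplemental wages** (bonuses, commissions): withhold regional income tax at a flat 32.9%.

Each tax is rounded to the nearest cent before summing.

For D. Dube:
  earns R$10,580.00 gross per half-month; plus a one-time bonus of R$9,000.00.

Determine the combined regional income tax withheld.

R$5,254.34

Regional Income Tax: taxable = R$10,580.00
  R$1,730.68 + 31.61% × (R$10,580.00 − R$8,800.00) = R$1,730.68 + 31.61% × R$1,780.00 = R$2,293.34
Supplemental (32.9% flat on bonus): 32.9% × R$9,000.00 = R$2,961.00
Total regional income tax: R$2,293.34 + R$2,961.00 = R$5,254.34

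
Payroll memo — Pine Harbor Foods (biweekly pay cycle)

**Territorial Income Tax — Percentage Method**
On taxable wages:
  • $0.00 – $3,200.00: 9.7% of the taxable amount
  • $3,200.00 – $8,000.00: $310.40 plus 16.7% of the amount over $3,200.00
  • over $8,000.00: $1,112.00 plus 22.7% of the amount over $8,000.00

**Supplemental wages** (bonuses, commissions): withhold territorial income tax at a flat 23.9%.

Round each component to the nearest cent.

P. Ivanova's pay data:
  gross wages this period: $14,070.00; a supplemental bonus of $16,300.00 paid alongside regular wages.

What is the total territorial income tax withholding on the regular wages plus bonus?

Territorial Income Tax: taxable = $14,070.00
  $1,112.00 + 22.7% × ($14,070.00 − $8,000.00) = $1,112.00 + 22.7% × $6,070.00 = $2,489.89
Supplemental (23.9% flat on bonus): 23.9% × $16,300.00 = $3,895.70
Total territorial income tax: $2,489.89 + $3,895.70 = $6,385.59

$6,385.59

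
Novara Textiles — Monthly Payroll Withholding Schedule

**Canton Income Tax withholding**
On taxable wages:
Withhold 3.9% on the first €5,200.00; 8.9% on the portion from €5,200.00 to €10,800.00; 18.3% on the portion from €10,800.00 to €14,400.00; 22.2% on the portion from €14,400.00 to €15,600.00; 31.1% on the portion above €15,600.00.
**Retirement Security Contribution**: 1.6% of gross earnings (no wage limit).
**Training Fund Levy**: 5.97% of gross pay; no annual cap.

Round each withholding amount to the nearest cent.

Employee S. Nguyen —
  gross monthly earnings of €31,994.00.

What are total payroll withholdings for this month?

Canton Income Tax: taxable = €31,994.00
  €1,626.40 + 31.1% × (€31,994.00 − €15,600.00) = €1,626.40 + 31.1% × €16,394.00 = €6,724.93
Retirement Security Contribution: 1.6% × €31,994.00 = €511.90
Training Fund Levy: 5.97% × €31,994.00 = €1,910.04
Total: €6,724.93 + €511.90 + €1,910.04 = €9,146.87

€9,146.87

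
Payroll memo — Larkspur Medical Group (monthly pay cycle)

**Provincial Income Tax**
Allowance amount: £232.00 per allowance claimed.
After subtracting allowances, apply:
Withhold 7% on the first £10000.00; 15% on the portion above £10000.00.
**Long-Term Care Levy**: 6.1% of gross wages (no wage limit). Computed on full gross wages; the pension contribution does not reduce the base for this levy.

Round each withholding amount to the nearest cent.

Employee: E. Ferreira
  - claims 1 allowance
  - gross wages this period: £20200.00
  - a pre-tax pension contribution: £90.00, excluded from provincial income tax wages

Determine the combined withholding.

Provincial Income Tax: taxable = £20200.00 − £90.00 − 1×£232.00 = £19878.00
  £700.00 + 15% × (£19878.00 − £10000.00) = £700.00 + 15% × £9878.00 = £2181.70
Long-Term Care Levy: 6.1% × £20200.00 = £1232.20
Total: £2181.70 + £1232.20 = £3413.90

£3413.90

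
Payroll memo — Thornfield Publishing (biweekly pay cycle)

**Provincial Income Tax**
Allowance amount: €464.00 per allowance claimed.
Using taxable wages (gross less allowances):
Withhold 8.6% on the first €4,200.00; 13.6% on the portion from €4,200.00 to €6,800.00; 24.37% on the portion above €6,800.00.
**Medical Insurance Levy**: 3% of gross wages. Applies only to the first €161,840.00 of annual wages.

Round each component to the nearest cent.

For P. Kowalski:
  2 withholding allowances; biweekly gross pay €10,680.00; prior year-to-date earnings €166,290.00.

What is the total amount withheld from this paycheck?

€1,434.20

Provincial Income Tax: taxable = €10,680.00 − 2×€464.00 = €9,752.00
  €714.80 + 24.37% × (€9,752.00 − €6,800.00) = €714.80 + 24.37% × €2,952.00 = €1,434.20
Medical Insurance Levy: YTD €166,290.00 ≥ cap €161,840.00 → €0.00
Total: €1,434.20 + €0.00 = €1,434.20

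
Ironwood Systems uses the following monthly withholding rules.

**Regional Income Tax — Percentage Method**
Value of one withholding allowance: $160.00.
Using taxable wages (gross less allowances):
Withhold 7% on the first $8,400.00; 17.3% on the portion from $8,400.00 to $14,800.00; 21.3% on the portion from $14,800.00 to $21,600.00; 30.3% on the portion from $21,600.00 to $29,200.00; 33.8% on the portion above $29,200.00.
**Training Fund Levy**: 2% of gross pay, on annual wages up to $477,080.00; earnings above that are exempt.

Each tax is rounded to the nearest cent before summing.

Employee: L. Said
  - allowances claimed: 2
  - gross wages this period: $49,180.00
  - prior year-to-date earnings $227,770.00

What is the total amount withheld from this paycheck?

Regional Income Tax: taxable = $49,180.00 − 2×$160.00 = $48,860.00
  $5,446.40 + 33.8% × ($48,860.00 − $29,200.00) = $5,446.40 + 33.8% × $19,660.00 = $12,091.48
Training Fund Levy: 2% × $49,180.00 = $983.60
Total: $12,091.48 + $983.60 = $13,075.08

$13,075.08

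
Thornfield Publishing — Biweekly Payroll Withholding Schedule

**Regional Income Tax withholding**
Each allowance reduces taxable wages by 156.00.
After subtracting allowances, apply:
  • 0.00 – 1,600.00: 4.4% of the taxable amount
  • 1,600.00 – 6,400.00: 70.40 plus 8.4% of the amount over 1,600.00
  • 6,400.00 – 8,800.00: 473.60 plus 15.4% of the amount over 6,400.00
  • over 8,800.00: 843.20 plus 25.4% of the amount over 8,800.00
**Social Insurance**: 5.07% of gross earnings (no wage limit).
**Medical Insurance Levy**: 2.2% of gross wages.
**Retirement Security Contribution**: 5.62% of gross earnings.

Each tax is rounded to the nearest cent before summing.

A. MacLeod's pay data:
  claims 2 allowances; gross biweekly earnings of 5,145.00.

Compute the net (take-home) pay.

Regional Income Tax: taxable = 5,145.00 − 2×156.00 = 4,833.00
  70.40 + 8.4% × (4,833.00 − 1,600.00) = 70.40 + 8.4% × 3,233.00 = 341.97
Social Insurance: 5.07% × 5,145.00 = 260.85
Medical Insurance Levy: 2.2% × 5,145.00 = 113.19
Retirement Security Contribution: 5.62% × 5,145.00 = 289.15
Total withheld: 341.97 + 260.85 + 113.19 + 289.15 = 1,005.16
Net pay: 5,145.00 − 1,005.16 = 4,139.84

4,139.84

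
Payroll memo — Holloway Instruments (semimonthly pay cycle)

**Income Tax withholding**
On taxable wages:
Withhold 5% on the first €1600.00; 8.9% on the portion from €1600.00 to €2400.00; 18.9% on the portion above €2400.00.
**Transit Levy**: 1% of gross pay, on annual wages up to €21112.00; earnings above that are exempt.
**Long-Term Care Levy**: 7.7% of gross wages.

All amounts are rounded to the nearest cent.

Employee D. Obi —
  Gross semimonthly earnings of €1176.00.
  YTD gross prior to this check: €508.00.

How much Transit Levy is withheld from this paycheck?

Transit Levy: 1% × €1176.00 = €11.76

€11.76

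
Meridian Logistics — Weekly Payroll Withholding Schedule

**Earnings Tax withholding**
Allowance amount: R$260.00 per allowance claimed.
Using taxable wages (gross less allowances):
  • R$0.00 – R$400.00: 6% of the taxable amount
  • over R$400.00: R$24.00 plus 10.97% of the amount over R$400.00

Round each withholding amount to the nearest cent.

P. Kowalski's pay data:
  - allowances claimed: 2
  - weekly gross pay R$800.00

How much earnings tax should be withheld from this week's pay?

Earnings Tax: taxable = R$800.00 − 2×R$260.00 = R$280.00
  6% × R$280.00 = R$16.80

R$16.80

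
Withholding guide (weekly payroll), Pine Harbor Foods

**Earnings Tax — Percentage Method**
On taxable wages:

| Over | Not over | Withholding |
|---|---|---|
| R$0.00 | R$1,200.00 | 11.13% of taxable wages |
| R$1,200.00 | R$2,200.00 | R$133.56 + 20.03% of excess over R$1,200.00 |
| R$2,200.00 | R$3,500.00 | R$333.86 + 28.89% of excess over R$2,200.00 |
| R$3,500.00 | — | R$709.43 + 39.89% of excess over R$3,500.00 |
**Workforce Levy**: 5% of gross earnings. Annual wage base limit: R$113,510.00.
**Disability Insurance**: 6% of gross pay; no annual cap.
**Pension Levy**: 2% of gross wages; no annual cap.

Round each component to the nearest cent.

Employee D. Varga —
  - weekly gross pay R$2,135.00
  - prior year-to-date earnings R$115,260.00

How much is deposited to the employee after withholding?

Earnings Tax: taxable = R$2,135.00
  R$133.56 + 20.03% × (R$2,135.00 − R$1,200.00) = R$133.56 + 20.03% × R$935.00 = R$320.84
Workforce Levy: YTD R$115,260.00 ≥ cap R$113,510.00 → R$0.00
Disability Insurance: 6% × R$2,135.00 = R$128.10
Pension Levy: 2% × R$2,135.00 = R$42.70
Total withheld: R$320.84 + R$0.00 + R$128.10 + R$42.70 = R$491.64
Net pay: R$2,135.00 − R$491.64 = R$1,643.36

R$1,643.36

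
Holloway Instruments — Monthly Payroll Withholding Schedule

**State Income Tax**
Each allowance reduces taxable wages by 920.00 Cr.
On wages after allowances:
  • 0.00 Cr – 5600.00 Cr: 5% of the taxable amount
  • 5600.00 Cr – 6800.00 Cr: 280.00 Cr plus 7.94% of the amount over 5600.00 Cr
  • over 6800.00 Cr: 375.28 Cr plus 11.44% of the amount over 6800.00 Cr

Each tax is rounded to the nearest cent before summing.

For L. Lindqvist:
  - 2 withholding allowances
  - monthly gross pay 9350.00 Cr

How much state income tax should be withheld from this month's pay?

State Income Tax: taxable = 9350.00 Cr − 2×920.00 Cr = 7510.00 Cr
  375.28 Cr + 11.44% × (7510.00 Cr − 6800.00 Cr) = 375.28 Cr + 11.44% × 710.00 Cr = 456.50 Cr

456.50 Cr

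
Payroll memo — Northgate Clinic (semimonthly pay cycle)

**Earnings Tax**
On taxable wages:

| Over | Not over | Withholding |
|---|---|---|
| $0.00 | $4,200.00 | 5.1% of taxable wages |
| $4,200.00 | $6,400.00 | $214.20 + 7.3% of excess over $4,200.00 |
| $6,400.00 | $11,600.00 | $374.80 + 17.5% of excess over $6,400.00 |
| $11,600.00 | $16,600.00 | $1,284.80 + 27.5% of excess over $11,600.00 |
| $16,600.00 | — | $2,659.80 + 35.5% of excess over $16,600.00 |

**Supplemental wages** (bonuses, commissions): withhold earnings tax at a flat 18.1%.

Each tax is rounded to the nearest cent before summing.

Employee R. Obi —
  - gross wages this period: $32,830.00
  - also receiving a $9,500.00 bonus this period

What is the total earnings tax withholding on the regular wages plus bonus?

$10,140.95

Earnings Tax: taxable = $32,830.00
  $2,659.80 + 35.5% × ($32,830.00 − $16,600.00) = $2,659.80 + 35.5% × $16,230.00 = $8,421.45
Supplemental (18.1% flat on bonus): 18.1% × $9,500.00 = $1,719.50
Total earnings tax: $8,421.45 + $1,719.50 = $10,140.95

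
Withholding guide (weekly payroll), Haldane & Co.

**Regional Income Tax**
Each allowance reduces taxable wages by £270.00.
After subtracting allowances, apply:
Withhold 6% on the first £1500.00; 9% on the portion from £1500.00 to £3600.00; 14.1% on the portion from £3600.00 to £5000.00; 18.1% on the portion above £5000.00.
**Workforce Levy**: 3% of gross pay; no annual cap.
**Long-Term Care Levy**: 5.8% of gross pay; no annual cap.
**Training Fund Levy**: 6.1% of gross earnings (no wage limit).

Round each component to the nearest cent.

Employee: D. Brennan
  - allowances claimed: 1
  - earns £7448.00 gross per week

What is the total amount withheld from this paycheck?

£1980.37

Regional Income Tax: taxable = £7448.00 − 1×£270.00 = £7178.00
  £476.40 + 18.1% × (£7178.00 − £5000.00) = £476.40 + 18.1% × £2178.00 = £870.62
Workforce Levy: 3% × £7448.00 = £223.44
Long-Term Care Levy: 5.8% × £7448.00 = £431.98
Training Fund Levy: 6.1% × £7448.00 = £454.33
Total: £870.62 + £223.44 + £431.98 + £454.33 = £1980.37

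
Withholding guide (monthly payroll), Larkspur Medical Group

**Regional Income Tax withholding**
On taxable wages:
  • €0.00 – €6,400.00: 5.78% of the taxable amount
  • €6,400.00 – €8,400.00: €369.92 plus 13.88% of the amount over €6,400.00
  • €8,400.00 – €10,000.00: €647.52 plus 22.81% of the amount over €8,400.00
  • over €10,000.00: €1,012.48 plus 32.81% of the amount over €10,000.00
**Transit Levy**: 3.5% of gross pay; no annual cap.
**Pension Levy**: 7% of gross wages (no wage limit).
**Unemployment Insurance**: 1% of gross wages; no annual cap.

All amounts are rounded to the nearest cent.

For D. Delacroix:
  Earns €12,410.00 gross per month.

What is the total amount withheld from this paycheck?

Regional Income Tax: taxable = €12,410.00
  €1,012.48 + 32.81% × (€12,410.00 − €10,000.00) = €1,012.48 + 32.81% × €2,410.00 = €1,803.20
Transit Levy: 3.5% × €12,410.00 = €434.35
Pension Levy: 7% × €12,410.00 = €868.70
Unemployment Insurance: 1% × €12,410.00 = €124.10
Total: €1,803.20 + €434.35 + €868.70 + €124.10 = €3,230.35

€3,230.35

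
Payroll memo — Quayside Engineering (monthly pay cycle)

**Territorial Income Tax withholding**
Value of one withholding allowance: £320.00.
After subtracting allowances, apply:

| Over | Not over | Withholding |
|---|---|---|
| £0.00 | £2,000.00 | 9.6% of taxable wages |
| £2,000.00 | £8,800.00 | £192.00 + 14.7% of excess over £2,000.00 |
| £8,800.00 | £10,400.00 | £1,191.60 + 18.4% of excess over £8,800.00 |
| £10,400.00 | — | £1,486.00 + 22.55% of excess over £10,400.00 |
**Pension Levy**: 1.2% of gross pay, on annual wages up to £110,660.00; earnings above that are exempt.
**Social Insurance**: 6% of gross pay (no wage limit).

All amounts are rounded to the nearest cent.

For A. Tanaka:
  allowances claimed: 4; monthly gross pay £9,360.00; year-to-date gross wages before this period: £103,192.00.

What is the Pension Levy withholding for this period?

£89.62

Pension Levy: cap £110,660.00 − YTD £103,192.00 = £7,468.00 subject; 1.2% × £7,468.00 = £89.62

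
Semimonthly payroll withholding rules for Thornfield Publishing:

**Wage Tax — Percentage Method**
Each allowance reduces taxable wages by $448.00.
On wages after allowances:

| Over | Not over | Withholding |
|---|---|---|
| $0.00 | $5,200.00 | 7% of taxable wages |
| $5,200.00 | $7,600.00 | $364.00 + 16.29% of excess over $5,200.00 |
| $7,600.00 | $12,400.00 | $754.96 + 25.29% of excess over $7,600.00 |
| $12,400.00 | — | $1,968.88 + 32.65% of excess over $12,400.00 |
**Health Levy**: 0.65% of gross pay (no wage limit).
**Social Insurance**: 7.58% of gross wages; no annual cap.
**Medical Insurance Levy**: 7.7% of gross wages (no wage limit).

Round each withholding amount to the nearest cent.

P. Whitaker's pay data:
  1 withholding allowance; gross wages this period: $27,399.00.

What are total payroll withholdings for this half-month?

$11,084.43

Wage Tax: taxable = $27,399.00 − 1×$448.00 = $26,951.00
  $1,968.88 + 32.65% × ($26,951.00 − $12,400.00) = $1,968.88 + 32.65% × $14,551.00 = $6,719.78
Health Levy: 0.65% × $27,399.00 = $178.09
Social Insurance: 7.58% × $27,399.00 = $2,076.84
Medical Insurance Levy: 7.7% × $27,399.00 = $2,109.72
Total: $6,719.78 + $178.09 + $2,076.84 + $2,109.72 = $11,084.43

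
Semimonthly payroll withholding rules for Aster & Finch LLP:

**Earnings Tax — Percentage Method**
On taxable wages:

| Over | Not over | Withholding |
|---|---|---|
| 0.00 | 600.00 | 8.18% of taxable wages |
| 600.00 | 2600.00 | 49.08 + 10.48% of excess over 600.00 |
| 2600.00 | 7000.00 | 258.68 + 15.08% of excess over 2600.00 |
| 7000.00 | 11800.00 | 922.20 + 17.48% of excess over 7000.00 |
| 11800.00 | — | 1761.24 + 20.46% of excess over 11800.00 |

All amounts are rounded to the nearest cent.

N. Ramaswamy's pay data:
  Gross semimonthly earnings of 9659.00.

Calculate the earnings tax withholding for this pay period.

1386.99

Earnings Tax: taxable = 9659.00
  922.20 + 17.48% × (9659.00 − 7000.00) = 922.20 + 17.48% × 2659.00 = 1386.99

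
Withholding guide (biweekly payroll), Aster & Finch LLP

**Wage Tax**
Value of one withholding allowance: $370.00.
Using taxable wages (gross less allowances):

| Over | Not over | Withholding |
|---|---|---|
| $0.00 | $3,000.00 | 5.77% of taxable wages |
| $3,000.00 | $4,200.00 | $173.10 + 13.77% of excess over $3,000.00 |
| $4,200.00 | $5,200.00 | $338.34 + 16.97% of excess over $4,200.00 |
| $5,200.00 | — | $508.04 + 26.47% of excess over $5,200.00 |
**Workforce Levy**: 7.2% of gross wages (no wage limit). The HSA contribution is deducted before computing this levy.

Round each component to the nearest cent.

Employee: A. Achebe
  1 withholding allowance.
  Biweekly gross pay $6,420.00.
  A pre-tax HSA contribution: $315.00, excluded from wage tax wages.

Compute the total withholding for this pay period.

$1,089.21

Wage Tax: taxable = $6,420.00 − $315.00 − 1×$370.00 = $5,735.00
  $508.04 + 26.47% × ($5,735.00 − $5,200.00) = $508.04 + 26.47% × $535.00 = $649.65
Workforce Levy: 7.2% × $6,105.00 = $439.56
Total: $649.65 + $439.56 = $1,089.21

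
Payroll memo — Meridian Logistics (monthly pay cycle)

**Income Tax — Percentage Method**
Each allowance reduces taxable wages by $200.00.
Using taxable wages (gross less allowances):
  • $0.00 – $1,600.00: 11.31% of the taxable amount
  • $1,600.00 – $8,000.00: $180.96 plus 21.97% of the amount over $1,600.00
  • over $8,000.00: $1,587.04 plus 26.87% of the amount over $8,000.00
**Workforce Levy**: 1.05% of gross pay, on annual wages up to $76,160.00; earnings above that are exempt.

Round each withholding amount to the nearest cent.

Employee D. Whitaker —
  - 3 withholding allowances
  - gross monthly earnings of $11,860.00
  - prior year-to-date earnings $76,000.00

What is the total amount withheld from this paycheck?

Income Tax: taxable = $11,860.00 − 3×$200.00 = $11,260.00
  $1,587.04 + 26.87% × ($11,260.00 − $8,000.00) = $1,587.04 + 26.87% × $3,260.00 = $2,463.00
Workforce Levy: cap $76,160.00 − YTD $76,000.00 = $160.00 subject; 1.05% × $160.00 = $1.68
Total: $2,463.00 + $1.68 = $2,464.68

$2,464.68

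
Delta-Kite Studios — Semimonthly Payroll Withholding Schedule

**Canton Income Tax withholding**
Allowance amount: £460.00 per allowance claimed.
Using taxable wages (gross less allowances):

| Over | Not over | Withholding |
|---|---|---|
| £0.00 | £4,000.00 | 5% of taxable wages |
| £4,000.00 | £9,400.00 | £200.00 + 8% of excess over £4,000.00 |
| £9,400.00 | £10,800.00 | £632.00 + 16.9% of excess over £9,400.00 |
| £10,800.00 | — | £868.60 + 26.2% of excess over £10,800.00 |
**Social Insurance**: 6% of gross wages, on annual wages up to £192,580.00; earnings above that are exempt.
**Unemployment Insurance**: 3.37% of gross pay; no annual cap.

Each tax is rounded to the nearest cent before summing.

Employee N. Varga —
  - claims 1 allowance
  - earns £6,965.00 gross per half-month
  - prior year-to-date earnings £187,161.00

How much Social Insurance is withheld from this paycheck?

Social Insurance: cap £192,580.00 − YTD £187,161.00 = £5,419.00 subject; 6% × £5,419.00 = £325.14

£325.14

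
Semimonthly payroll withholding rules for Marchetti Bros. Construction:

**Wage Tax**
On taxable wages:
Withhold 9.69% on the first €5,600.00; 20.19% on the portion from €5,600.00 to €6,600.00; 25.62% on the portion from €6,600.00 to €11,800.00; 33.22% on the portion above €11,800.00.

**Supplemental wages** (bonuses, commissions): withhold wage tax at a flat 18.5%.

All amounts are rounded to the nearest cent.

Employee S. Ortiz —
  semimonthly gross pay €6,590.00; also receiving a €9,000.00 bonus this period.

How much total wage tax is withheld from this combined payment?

Wage Tax: taxable = €6,590.00
  €542.64 + 20.19% × (€6,590.00 − €5,600.00) = €542.64 + 20.19% × €990.00 = €742.52
Supplemental (18.5% flat on bonus): 18.5% × €9,000.00 = €1,665.00
Total wage tax: €742.52 + €1,665.00 = €2,407.52

€2,407.52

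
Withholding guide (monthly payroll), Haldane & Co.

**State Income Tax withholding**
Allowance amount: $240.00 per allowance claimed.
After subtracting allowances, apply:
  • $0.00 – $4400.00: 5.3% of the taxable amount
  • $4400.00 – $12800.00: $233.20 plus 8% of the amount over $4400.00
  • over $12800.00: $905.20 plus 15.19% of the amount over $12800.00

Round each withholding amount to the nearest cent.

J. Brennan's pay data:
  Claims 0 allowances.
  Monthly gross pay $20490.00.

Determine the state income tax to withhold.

State Income Tax: taxable = $20490.00
  $905.20 + 15.19% × ($20490.00 − $12800.00) = $905.20 + 15.19% × $7690.00 = $2073.31

$2073.31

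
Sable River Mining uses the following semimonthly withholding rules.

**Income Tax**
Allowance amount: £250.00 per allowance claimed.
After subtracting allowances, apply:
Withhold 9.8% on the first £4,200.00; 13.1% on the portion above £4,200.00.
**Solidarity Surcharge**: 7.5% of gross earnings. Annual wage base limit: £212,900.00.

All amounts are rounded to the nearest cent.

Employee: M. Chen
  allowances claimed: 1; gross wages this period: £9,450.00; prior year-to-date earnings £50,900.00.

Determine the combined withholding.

£1,775.35

Income Tax: taxable = £9,450.00 − 1×£250.00 = £9,200.00
  £411.60 + 13.1% × (£9,200.00 − £4,200.00) = £411.60 + 13.1% × £5,000.00 = £1,066.60
Solidarity Surcharge: 7.5% × £9,450.00 = £708.75
Total: £1,066.60 + £708.75 = £1,775.35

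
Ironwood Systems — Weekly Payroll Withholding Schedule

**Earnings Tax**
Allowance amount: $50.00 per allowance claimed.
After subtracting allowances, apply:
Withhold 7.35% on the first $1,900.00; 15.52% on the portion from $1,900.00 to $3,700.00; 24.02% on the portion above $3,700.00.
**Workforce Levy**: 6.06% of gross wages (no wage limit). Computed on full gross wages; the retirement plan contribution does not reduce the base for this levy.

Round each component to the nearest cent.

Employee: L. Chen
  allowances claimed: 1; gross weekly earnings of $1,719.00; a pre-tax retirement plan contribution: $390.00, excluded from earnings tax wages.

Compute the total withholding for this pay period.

Earnings Tax: taxable = $1,719.00 − $390.00 − 1×$50.00 = $1,279.00
  7.35% × $1,279.00 = $94.01
Workforce Levy: 6.06% × $1,719.00 = $104.17
Total: $94.01 + $104.17 = $198.18

$198.18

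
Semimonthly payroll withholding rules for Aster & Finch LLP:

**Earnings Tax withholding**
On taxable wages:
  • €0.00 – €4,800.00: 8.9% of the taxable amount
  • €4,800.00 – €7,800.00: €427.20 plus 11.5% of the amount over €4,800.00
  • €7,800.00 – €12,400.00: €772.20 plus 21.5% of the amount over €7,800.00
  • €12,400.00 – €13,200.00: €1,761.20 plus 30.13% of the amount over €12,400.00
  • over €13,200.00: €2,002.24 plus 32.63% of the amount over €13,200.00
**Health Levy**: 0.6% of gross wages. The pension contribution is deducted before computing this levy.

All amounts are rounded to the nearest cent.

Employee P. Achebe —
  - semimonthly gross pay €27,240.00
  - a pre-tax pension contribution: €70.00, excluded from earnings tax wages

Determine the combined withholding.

€6,723.67

Earnings Tax: taxable = €27,240.00 − €70.00 = €27,170.00
  €2,002.24 + 32.63% × (€27,170.00 − €13,200.00) = €2,002.24 + 32.63% × €13,970.00 = €6,560.65
Health Levy: 0.6% × €27,170.00 = €163.02
Total: €6,560.65 + €163.02 = €6,723.67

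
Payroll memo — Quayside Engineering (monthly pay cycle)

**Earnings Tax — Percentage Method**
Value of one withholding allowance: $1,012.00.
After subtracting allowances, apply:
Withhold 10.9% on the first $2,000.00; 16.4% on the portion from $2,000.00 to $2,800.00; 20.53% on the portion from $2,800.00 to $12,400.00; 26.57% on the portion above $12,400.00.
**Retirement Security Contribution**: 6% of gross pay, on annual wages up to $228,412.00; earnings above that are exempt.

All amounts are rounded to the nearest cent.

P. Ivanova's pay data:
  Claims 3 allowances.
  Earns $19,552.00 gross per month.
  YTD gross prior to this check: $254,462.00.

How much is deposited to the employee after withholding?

$16,138.30

Earnings Tax: taxable = $19,552.00 − 3×$1,012.00 = $16,516.00
  $2,320.08 + 26.57% × ($16,516.00 − $12,400.00) = $2,320.08 + 26.57% × $4,116.00 = $3,413.70
Retirement Security Contribution: YTD $254,462.00 ≥ cap $228,412.00 → $0.00
Total withheld: $3,413.70 + $0.00 = $3,413.70
Net pay: $19,552.00 − $3,413.70 = $16,138.30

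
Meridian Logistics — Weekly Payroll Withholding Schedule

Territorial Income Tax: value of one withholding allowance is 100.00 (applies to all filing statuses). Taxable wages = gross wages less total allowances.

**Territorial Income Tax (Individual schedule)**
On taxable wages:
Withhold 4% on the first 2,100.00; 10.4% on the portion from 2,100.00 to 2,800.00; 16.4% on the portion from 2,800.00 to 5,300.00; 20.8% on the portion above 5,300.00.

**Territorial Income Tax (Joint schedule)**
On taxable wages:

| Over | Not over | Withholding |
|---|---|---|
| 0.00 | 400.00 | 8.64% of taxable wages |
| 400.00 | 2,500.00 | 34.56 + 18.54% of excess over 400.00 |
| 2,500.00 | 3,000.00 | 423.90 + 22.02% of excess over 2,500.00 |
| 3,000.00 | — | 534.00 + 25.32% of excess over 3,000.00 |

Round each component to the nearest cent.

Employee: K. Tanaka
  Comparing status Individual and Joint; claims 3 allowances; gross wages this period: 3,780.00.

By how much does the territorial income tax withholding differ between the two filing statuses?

Territorial Income Tax (Individual): taxable = 3,780.00 − 3×100.00 = 3,480.00
  156.80 + 16.4% × (3,480.00 − 2,800.00) = 156.80 + 16.4% × 680.00 = 268.32
Territorial Income Tax (Joint): taxable = 3,780.00 − 3×100.00 = 3,480.00
  534.00 + 25.32% × (3,480.00 − 3,000.00) = 534.00 + 25.32% × 480.00 = 655.54
Difference: |268.32 − 655.54| = 387.22 (higher under Joint)

387.22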